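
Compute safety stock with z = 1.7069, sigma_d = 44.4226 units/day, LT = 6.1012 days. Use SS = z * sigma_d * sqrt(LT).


sqrt(LT) = sqrt(6.1012) = 2.4701
SS = 1.7069 * 44.4226 * 2.4701 = 187.2922

187.2922 units


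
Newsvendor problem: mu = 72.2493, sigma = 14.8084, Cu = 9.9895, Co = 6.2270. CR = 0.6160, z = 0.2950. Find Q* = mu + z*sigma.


CR = Cu/(Cu+Co) = 9.9895/(9.9895+6.2270) = 0.6160
z = 0.2950
Q* = 72.2493 + 0.2950 * 14.8084 = 76.6178

76.6178 units


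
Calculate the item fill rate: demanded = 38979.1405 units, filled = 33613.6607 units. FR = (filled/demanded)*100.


FR = 33613.6607 / 38979.1405 * 100 = 86.2350

86.2350%


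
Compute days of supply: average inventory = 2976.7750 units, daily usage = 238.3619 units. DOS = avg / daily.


DOS = 2976.7750 / 238.3619 = 12.4885

12.4885 days


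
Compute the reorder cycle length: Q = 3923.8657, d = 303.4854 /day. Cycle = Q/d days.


Cycle = 3923.8657 / 303.4854 = 12.9293

12.9293 days


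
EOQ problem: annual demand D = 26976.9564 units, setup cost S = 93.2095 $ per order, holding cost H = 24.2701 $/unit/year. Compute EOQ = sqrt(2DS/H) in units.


2*D*S = 2 * 26976.9564 * 93.2095 = 5029017.2351
2*D*S/H = 207210.4044
EOQ = sqrt(207210.4044) = 455.2037

455.2037 units


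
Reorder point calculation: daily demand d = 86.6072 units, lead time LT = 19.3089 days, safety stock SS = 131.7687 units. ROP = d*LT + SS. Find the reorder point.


d*LT = 86.6072 * 19.3089 = 1672.2898
ROP = 1672.2898 + 131.7687 = 1804.0585

1804.0585 units


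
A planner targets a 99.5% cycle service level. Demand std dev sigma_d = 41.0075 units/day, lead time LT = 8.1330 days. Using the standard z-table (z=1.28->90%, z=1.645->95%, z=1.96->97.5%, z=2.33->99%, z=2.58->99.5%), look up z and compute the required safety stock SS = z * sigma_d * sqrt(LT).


From the table, SL = 99.5% corresponds to z = 2.58
sqrt(LT) = sqrt(8.1330) = 2.8518
SS = 2.58 * 41.0075 * 2.8518 = 301.7230

301.7230 units


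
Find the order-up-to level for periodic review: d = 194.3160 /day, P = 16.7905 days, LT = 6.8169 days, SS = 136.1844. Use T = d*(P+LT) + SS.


P + LT = 23.6074
d*(P+LT) = 194.3160 * 23.6074 = 4587.2955
T = 4587.2955 + 136.1844 = 4723.4799

4723.4799 units


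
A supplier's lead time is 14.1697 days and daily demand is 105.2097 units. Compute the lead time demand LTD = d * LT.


LTD = 105.2097 * 14.1697 = 1490.7899

1490.7899 units


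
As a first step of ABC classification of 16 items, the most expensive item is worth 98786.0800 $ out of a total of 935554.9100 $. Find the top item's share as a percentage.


Top item = 98786.0800
Total = 935554.9100
Percentage = 98786.0800 / 935554.9100 * 100 = 10.5591

10.5591%


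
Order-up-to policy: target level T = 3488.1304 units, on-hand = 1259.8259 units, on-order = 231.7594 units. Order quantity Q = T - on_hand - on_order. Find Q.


Inventory position = OH + OO = 1259.8259 + 231.7594 = 1491.5853
Q = 3488.1304 - 1491.5853 = 1996.5451

1996.5451 units


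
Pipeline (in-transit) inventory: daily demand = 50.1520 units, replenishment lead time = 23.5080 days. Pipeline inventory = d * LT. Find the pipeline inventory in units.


Pipeline = 50.1520 * 23.5080 = 1178.9732

1178.9732 units


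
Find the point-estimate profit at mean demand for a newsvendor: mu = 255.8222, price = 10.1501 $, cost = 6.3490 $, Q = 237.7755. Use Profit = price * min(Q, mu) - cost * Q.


Sales at mu = min(237.7755, 255.8222) = 237.7755
Revenue = 10.1501 * 237.7755 = 2413.4451
Total cost = 6.3490 * 237.7755 = 1509.6366
Profit = 2413.4451 - 1509.6366 = 903.8085

903.8085 $


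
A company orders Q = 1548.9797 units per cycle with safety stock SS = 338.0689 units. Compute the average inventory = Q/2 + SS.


Q/2 = 774.4899
Avg = 774.4899 + 338.0689 = 1112.5588

1112.5588 units


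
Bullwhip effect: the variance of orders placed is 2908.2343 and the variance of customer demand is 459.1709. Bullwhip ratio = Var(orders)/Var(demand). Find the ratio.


BW = 2908.2343 / 459.1709 = 6.3337

6.3337


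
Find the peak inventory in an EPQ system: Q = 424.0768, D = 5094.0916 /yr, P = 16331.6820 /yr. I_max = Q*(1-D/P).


D/P = 0.3119
1 - D/P = 0.6881
I_max = 424.0768 * 0.6881 = 291.8010

291.8010 units


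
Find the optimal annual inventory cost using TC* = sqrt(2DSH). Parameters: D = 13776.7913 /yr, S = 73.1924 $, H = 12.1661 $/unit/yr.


2*D*S*H = 24535530.0717
TC* = sqrt(24535530.0717) = 4953.3352

4953.3352 $/yr


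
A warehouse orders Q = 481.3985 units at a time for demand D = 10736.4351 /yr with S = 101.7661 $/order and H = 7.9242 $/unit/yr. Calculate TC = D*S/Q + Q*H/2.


Ordering cost = D*S/Q = 2269.6480
Holding cost = Q*H/2 = 1907.3490
TC = 2269.6480 + 1907.3490 = 4176.9970

4176.9970 $/yr


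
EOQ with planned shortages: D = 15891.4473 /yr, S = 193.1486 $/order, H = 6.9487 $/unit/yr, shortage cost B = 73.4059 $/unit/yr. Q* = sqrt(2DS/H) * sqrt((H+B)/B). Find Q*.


sqrt(2DS/H) = 939.9196
sqrt((H+B)/B) = 1.0463
Q* = 939.9196 * 1.0463 = 983.4009

983.4009 units


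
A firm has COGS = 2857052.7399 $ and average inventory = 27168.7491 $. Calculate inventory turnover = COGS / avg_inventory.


Turnover = 2857052.7399 / 27168.7491 = 105.1595

105.1595


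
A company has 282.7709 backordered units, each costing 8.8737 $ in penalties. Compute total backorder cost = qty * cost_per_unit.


Total = 282.7709 * 8.8737 = 2509.2241

2509.2241 $


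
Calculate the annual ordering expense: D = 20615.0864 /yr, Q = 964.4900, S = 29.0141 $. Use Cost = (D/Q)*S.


Number of orders = D/Q = 21.3741
Cost = 21.3741 * 29.0141 = 620.1497

620.1497 $/yr


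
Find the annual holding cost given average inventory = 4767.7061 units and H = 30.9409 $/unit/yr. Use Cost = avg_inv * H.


Cost = 4767.7061 * 30.9409 = 147517.1177

147517.1177 $/yr


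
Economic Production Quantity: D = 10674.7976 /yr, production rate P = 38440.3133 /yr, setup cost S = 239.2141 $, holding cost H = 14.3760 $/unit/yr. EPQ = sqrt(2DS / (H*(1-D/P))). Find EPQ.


1 - D/P = 1 - 0.2777 = 0.7223
H*(1-D/P) = 10.3838
2DS = 5107124.2011
EPQ = sqrt(491835.1124) = 701.3096

701.3096 units


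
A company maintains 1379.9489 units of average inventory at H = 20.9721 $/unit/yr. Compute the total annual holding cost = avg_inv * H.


Cost = 1379.9489 * 20.9721 = 28940.4263

28940.4263 $/yr


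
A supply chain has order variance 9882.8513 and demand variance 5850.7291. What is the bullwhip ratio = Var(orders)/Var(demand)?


BW = 9882.8513 / 5850.7291 = 1.6892

1.6892


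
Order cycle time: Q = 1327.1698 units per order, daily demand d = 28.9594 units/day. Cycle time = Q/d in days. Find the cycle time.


Cycle = 1327.1698 / 28.9594 = 45.8286

45.8286 days


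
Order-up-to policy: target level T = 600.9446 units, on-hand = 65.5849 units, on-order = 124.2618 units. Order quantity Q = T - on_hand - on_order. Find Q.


Inventory position = OH + OO = 65.5849 + 124.2618 = 189.8467
Q = 600.9446 - 189.8467 = 411.0979

411.0979 units


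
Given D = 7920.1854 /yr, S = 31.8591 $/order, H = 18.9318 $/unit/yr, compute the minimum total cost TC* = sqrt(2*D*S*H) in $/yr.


2*D*S*H = 9554121.3806
TC* = sqrt(9554121.3806) = 3090.9742

3090.9742 $/yr


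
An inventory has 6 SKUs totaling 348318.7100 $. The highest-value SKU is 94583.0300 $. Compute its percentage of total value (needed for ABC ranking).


Top item = 94583.0300
Total = 348318.7100
Percentage = 94583.0300 / 348318.7100 * 100 = 27.1542

27.1542%


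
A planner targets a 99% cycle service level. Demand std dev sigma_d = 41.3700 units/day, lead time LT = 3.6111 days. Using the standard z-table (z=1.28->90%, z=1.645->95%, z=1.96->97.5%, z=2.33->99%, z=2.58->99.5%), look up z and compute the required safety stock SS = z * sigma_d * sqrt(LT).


From the table, SL = 99% corresponds to z = 2.33
sqrt(LT) = sqrt(3.6111) = 1.9003
SS = 2.33 * 41.3700 * 1.9003 = 183.1729

183.1729 units


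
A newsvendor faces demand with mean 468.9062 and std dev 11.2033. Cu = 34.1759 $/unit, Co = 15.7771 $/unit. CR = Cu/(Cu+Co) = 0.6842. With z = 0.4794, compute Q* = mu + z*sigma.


CR = Cu/(Cu+Co) = 34.1759/(34.1759+15.7771) = 0.6842
z = 0.4794
Q* = 468.9062 + 0.4794 * 11.2033 = 474.2771

474.2771 units


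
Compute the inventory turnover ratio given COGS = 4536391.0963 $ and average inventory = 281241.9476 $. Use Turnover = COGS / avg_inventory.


Turnover = 4536391.0963 / 281241.9476 = 16.1299

16.1299


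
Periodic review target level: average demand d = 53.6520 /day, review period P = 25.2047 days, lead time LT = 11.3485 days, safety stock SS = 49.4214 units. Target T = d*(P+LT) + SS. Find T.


P + LT = 36.5532
d*(P+LT) = 53.6520 * 36.5532 = 1961.1523
T = 1961.1523 + 49.4214 = 2010.5737

2010.5737 units


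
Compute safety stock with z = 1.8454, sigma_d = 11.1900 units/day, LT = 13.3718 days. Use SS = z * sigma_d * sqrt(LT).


sqrt(LT) = sqrt(13.3718) = 3.6567
SS = 1.8454 * 11.1900 * 3.6567 = 75.5119

75.5119 units


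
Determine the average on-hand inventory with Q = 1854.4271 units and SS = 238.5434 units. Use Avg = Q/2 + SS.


Q/2 = 927.2136
Avg = 927.2136 + 238.5434 = 1165.7569

1165.7569 units


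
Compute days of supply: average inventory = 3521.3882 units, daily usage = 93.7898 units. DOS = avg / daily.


DOS = 3521.3882 / 93.7898 = 37.5455

37.5455 days


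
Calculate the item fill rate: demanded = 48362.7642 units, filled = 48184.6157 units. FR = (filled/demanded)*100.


FR = 48184.6157 / 48362.7642 * 100 = 99.6316

99.6316%


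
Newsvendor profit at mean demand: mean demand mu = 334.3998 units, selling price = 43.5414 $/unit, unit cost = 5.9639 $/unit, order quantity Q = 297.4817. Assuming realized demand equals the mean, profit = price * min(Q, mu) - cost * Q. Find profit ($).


Sales at mu = min(297.4817, 334.3998) = 297.4817
Revenue = 43.5414 * 297.4817 = 12952.7697
Total cost = 5.9639 * 297.4817 = 1774.1511
Profit = 12952.7697 - 1774.1511 = 11178.6186

11178.6186 $


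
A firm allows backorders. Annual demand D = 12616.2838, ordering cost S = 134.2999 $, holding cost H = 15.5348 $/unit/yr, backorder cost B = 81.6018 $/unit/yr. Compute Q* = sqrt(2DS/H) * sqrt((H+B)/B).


sqrt(2DS/H) = 467.0525
sqrt((H+B)/B) = 1.0910
Q* = 467.0525 * 1.0910 = 509.5741

509.5741 units


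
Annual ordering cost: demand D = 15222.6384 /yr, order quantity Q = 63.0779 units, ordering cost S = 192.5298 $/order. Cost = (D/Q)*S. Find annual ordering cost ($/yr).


Number of orders = D/Q = 241.3308
Cost = 241.3308 * 192.5298 = 46463.3656

46463.3656 $/yr


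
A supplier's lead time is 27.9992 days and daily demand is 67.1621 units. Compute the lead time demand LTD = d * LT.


LTD = 67.1621 * 27.9992 = 1880.4851

1880.4851 units


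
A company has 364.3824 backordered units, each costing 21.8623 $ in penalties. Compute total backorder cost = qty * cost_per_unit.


Total = 364.3824 * 21.8623 = 7966.2373

7966.2373 $


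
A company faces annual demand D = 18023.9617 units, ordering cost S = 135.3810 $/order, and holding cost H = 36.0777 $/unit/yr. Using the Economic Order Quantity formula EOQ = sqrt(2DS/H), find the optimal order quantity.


2*D*S = 2 * 18023.9617 * 135.3810 = 4880203.9178
2*D*S/H = 135269.2638
EOQ = sqrt(135269.2638) = 367.7897

367.7897 units


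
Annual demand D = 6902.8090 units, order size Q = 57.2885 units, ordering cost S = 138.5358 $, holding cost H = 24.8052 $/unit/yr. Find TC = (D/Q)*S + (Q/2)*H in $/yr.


Ordering cost = D*S/Q = 16692.4630
Holding cost = Q*H/2 = 710.5264
TC = 16692.4630 + 710.5264 = 17402.9894

17402.9894 $/yr


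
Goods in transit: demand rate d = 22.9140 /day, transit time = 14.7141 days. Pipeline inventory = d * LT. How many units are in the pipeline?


Pipeline = 22.9140 * 14.7141 = 337.1589

337.1589 units


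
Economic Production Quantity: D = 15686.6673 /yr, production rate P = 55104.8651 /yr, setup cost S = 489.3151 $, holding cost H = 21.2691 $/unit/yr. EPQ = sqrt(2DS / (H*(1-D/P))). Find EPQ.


1 - D/P = 1 - 0.2847 = 0.7153
H*(1-D/P) = 15.2144
2DS = 15351446.3571
EPQ = sqrt(1009005.1091) = 1004.4925

1004.4925 units


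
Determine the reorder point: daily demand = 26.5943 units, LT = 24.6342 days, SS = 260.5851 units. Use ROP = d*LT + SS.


d*LT = 26.5943 * 24.6342 = 655.1293
ROP = 655.1293 + 260.5851 = 915.7144

915.7144 units


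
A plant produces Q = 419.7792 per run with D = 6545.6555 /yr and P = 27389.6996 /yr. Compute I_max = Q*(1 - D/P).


D/P = 0.2390
1 - D/P = 0.7610
I_max = 419.7792 * 0.7610 = 319.4594

319.4594 units


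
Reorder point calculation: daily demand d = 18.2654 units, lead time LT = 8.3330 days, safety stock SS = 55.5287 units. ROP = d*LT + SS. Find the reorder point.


d*LT = 18.2654 * 8.3330 = 152.2056
ROP = 152.2056 + 55.5287 = 207.7343

207.7343 units


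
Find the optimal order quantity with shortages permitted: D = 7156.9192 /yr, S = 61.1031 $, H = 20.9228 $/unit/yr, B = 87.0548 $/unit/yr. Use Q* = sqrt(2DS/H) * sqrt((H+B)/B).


sqrt(2DS/H) = 204.4560
sqrt((H+B)/B) = 1.1137
Q* = 204.4560 * 1.1137 = 227.7038

227.7038 units


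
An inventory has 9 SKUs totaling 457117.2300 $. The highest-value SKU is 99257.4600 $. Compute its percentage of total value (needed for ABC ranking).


Top item = 99257.4600
Total = 457117.2300
Percentage = 99257.4600 / 457117.2300 * 100 = 21.7138

21.7138%


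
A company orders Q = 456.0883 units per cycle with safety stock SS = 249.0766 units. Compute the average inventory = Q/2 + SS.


Q/2 = 228.0442
Avg = 228.0442 + 249.0766 = 477.1208

477.1208 units


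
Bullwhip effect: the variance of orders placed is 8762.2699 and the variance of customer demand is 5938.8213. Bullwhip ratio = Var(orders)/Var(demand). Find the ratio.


BW = 8762.2699 / 5938.8213 = 1.4754

1.4754


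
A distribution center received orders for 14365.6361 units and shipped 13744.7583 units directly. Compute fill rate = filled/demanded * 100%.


FR = 13744.7583 / 14365.6361 * 100 = 95.6780

95.6780%


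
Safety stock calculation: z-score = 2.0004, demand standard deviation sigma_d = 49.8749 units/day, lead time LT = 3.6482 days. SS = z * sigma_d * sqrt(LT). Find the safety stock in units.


sqrt(LT) = sqrt(3.6482) = 1.9100
SS = 2.0004 * 49.8749 * 1.9100 = 190.5628

190.5628 units


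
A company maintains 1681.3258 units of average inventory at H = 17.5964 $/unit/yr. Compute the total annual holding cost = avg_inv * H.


Cost = 1681.3258 * 17.5964 = 29585.2813

29585.2813 $/yr


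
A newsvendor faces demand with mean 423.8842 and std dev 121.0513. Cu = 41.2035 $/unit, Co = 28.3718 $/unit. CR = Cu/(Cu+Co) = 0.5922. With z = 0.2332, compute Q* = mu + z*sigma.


CR = Cu/(Cu+Co) = 41.2035/(41.2035+28.3718) = 0.5922
z = 0.2332
Q* = 423.8842 + 0.2332 * 121.0513 = 452.1134

452.1134 units


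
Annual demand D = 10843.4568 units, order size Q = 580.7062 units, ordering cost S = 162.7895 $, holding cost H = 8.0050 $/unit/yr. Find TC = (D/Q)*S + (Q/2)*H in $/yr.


Ordering cost = D*S/Q = 3039.7487
Holding cost = Q*H/2 = 2324.2766
TC = 3039.7487 + 2324.2766 = 5364.0253

5364.0253 $/yr


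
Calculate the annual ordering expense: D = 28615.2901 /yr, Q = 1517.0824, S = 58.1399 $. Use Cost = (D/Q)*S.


Number of orders = D/Q = 18.8621
Cost = 18.8621 * 58.1399 = 1096.6379

1096.6379 $/yr


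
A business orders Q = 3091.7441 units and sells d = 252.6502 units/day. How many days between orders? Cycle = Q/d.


Cycle = 3091.7441 / 252.6502 = 12.2373

12.2373 days


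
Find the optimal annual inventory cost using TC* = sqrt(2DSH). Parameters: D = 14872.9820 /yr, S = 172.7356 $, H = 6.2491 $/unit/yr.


2*D*S*H = 32109044.0012
TC* = sqrt(32109044.0012) = 5666.4843

5666.4843 $/yr


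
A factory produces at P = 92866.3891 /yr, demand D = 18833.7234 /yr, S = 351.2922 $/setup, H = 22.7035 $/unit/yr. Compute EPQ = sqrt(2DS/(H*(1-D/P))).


1 - D/P = 1 - 0.2028 = 0.7972
H*(1-D/P) = 18.0991
2DS = 13232280.2548
EPQ = sqrt(731100.4458) = 855.0441

855.0441 units


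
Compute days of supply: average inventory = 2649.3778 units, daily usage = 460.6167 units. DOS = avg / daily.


DOS = 2649.3778 / 460.6167 = 5.7518

5.7518 days


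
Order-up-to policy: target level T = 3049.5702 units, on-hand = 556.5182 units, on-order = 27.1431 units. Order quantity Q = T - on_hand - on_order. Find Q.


Inventory position = OH + OO = 556.5182 + 27.1431 = 583.6613
Q = 3049.5702 - 583.6613 = 2465.9089

2465.9089 units


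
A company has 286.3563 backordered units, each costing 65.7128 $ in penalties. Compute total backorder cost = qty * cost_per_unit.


Total = 286.3563 * 65.7128 = 18817.2743

18817.2743 $


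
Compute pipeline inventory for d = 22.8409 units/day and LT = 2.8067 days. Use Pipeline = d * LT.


Pipeline = 22.8409 * 2.8067 = 64.1076

64.1076 units


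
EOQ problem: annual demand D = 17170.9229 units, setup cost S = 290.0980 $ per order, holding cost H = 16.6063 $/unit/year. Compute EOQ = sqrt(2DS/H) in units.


2*D*S = 2 * 17170.9229 * 290.0980 = 9962500.7829
2*D*S/H = 599922.9680
EOQ = sqrt(599922.9680) = 774.5469

774.5469 units


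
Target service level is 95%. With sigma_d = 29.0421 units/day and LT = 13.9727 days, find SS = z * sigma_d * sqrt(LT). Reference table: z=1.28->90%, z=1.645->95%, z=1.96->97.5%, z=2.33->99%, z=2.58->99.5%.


From the table, SL = 95% corresponds to z = 1.645
sqrt(LT) = sqrt(13.9727) = 3.7380
SS = 1.645 * 29.0421 * 3.7380 = 178.5805

178.5805 units


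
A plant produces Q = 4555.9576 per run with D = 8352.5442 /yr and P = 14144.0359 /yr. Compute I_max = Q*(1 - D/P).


D/P = 0.5905
1 - D/P = 0.4095
I_max = 4555.9576 * 0.4095 = 1865.5065

1865.5065 units


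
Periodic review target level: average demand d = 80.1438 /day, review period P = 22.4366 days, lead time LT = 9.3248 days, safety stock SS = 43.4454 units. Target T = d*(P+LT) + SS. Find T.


P + LT = 31.7614
d*(P+LT) = 80.1438 * 31.7614 = 2545.4793
T = 2545.4793 + 43.4454 = 2588.9247

2588.9247 units


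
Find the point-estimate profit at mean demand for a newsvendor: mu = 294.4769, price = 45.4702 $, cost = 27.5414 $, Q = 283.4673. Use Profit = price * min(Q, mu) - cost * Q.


Sales at mu = min(283.4673, 294.4769) = 283.4673
Revenue = 45.4702 * 283.4673 = 12889.3148
Total cost = 27.5414 * 283.4673 = 7807.0863
Profit = 12889.3148 - 7807.0863 = 5082.2285

5082.2285 $


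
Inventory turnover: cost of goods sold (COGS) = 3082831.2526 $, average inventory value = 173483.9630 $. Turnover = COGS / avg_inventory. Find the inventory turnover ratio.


Turnover = 3082831.2526 / 173483.9630 = 17.7701

17.7701


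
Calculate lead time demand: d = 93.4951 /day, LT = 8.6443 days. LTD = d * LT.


LTD = 93.4951 * 8.6443 = 808.1997

808.1997 units


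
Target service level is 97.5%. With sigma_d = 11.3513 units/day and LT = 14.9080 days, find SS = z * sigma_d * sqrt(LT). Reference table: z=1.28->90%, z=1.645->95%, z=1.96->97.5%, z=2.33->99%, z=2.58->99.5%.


From the table, SL = 97.5% corresponds to z = 1.96
sqrt(LT) = sqrt(14.9080) = 3.8611
SS = 1.96 * 11.3513 * 3.8611 = 85.9036

85.9036 units


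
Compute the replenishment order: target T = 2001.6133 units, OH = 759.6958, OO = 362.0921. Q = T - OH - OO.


Inventory position = OH + OO = 759.6958 + 362.0921 = 1121.7879
Q = 2001.6133 - 1121.7879 = 879.8254

879.8254 units


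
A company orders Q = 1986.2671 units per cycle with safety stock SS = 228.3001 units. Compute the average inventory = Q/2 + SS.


Q/2 = 993.1336
Avg = 993.1336 + 228.3001 = 1221.4336

1221.4336 units


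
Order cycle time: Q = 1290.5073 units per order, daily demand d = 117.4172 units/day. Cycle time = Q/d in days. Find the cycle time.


Cycle = 1290.5073 / 117.4172 = 10.9908

10.9908 days


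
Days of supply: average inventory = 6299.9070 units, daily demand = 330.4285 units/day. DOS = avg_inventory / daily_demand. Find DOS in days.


DOS = 6299.9070 / 330.4285 = 19.0659

19.0659 days


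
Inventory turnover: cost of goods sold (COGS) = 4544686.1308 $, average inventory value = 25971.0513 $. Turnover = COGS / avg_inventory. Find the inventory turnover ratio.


Turnover = 4544686.1308 / 25971.0513 = 174.9905

174.9905


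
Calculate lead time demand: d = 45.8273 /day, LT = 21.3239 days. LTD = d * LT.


LTD = 45.8273 * 21.3239 = 977.2168

977.2168 units


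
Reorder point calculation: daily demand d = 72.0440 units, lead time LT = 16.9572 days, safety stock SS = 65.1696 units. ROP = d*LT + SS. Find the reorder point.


d*LT = 72.0440 * 16.9572 = 1221.6645
ROP = 1221.6645 + 65.1696 = 1286.8341

1286.8341 units


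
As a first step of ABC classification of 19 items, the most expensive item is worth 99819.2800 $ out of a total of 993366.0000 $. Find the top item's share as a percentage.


Top item = 99819.2800
Total = 993366.0000
Percentage = 99819.2800 / 993366.0000 * 100 = 10.0486

10.0486%


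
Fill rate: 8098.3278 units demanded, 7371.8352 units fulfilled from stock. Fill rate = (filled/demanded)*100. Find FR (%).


FR = 7371.8352 / 8098.3278 * 100 = 91.0291

91.0291%


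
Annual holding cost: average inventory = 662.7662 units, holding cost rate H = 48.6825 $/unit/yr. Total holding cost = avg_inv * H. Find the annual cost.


Cost = 662.7662 * 48.6825 = 32265.1155

32265.1155 $/yr


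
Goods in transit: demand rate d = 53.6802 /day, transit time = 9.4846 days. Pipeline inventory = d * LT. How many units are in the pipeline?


Pipeline = 53.6802 * 9.4846 = 509.1352

509.1352 units


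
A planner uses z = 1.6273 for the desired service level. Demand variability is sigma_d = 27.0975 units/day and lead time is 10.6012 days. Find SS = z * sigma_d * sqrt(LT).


sqrt(LT) = sqrt(10.6012) = 3.2559
SS = 1.6273 * 27.0975 * 3.2559 = 143.5735

143.5735 units


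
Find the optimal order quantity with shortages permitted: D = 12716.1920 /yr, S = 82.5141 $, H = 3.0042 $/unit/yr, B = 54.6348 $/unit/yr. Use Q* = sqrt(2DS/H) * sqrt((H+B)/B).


sqrt(2DS/H) = 835.7824
sqrt((H+B)/B) = 1.0271
Q* = 835.7824 * 1.0271 = 858.4534

858.4534 units


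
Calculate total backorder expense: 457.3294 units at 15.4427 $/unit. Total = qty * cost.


Total = 457.3294 * 15.4427 = 7062.4007

7062.4007 $


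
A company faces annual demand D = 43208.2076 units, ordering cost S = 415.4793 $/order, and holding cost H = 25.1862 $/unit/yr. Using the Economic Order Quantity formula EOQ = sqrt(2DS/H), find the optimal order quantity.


2*D*S = 2 * 43208.2076 * 415.4793 = 35904231.6958
2*D*S/H = 1425551.7583
EOQ = sqrt(1425551.7583) = 1193.9647

1193.9647 units


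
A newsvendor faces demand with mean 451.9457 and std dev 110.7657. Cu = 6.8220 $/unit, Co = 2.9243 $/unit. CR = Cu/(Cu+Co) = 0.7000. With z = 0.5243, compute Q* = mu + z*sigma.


CR = Cu/(Cu+Co) = 6.8220/(6.8220+2.9243) = 0.7000
z = 0.5243
Q* = 451.9457 + 0.5243 * 110.7657 = 510.0202

510.0202 units


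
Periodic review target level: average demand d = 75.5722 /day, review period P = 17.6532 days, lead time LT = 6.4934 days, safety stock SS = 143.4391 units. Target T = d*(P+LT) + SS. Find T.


P + LT = 24.1466
d*(P+LT) = 75.5722 * 24.1466 = 1824.8117
T = 1824.8117 + 143.4391 = 1968.2508

1968.2508 units


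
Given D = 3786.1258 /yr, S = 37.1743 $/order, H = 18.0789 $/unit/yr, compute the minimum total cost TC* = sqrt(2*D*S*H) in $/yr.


2*D*S*H = 5089086.5575
TC* = sqrt(5089086.5575) = 2255.9004

2255.9004 $/yr


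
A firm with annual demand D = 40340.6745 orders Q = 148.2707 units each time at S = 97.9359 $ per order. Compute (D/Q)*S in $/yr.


Number of orders = D/Q = 272.0745
Cost = 272.0745 * 97.9359 = 26645.8597

26645.8597 $/yr


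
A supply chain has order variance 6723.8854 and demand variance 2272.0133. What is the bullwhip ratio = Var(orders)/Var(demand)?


BW = 6723.8854 / 2272.0133 = 2.9594

2.9594


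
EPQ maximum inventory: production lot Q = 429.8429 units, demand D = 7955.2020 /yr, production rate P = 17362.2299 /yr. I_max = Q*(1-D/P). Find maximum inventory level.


D/P = 0.4582
1 - D/P = 0.5418
I_max = 429.8429 * 0.5418 = 232.8931

232.8931 units


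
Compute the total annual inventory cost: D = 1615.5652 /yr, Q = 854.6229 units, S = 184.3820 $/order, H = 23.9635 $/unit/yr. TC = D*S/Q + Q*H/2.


Ordering cost = D*S/Q = 348.5527
Holding cost = Q*H/2 = 10239.8779
TC = 348.5527 + 10239.8779 = 10588.4307

10588.4307 $/yr


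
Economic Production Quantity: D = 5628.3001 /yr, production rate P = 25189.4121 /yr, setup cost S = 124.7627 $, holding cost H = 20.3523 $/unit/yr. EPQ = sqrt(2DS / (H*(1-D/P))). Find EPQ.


1 - D/P = 1 - 0.2234 = 0.7766
H*(1-D/P) = 15.8048
2DS = 1404403.8338
EPQ = sqrt(88859.3235) = 298.0928

298.0928 units


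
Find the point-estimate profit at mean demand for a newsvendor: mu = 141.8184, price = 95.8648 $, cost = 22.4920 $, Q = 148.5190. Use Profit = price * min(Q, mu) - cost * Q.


Sales at mu = min(148.5190, 141.8184) = 141.8184
Revenue = 95.8648 * 141.8184 = 13595.3926
Total cost = 22.4920 * 148.5190 = 3340.4893
Profit = 13595.3926 - 3340.4893 = 10254.9032

10254.9032 $


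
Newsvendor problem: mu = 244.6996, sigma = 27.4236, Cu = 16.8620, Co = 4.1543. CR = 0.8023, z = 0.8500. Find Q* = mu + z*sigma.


CR = Cu/(Cu+Co) = 16.8620/(16.8620+4.1543) = 0.8023
z = 0.8500
Q* = 244.6996 + 0.8500 * 27.4236 = 268.0097

268.0097 units


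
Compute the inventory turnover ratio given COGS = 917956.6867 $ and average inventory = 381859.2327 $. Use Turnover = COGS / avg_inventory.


Turnover = 917956.6867 / 381859.2327 = 2.4039

2.4039


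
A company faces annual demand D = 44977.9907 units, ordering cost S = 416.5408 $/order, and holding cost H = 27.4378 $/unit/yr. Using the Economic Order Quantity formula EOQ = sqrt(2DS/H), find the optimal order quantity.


2*D*S = 2 * 44977.9907 * 416.5408 = 37470336.4571
2*D*S/H = 1365646.5335
EOQ = sqrt(1365646.5335) = 1168.6088

1168.6088 units


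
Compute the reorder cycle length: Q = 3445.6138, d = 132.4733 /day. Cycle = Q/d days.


Cycle = 3445.6138 / 132.4733 = 26.0099

26.0099 days


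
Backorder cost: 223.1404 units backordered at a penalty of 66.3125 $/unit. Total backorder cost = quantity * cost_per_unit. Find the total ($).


Total = 223.1404 * 66.3125 = 14796.9978

14796.9978 $


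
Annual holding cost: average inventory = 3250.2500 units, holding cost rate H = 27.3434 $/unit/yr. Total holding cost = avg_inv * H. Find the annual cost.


Cost = 3250.2500 * 27.3434 = 88872.8858

88872.8858 $/yr


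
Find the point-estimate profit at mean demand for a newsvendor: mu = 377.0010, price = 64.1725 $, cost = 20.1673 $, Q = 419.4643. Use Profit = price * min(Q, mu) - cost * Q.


Sales at mu = min(419.4643, 377.0010) = 377.0010
Revenue = 64.1725 * 377.0010 = 24193.0967
Total cost = 20.1673 * 419.4643 = 8459.4624
Profit = 24193.0967 - 8459.4624 = 15733.6343

15733.6343 $


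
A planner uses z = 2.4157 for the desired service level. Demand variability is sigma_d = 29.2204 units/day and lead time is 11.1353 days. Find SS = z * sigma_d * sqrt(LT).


sqrt(LT) = sqrt(11.1353) = 3.3370
SS = 2.4157 * 29.2204 * 3.3370 = 235.5484

235.5484 units


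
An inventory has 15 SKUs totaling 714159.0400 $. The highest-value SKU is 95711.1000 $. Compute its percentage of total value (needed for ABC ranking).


Top item = 95711.1000
Total = 714159.0400
Percentage = 95711.1000 / 714159.0400 * 100 = 13.4019

13.4019%


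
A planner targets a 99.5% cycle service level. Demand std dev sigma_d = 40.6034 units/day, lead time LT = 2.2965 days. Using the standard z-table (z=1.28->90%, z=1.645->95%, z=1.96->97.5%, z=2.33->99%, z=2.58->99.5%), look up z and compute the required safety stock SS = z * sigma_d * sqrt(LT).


From the table, SL = 99.5% corresponds to z = 2.58
sqrt(LT) = sqrt(2.2965) = 1.5154
SS = 2.58 * 40.6034 * 1.5154 = 158.7506

158.7506 units


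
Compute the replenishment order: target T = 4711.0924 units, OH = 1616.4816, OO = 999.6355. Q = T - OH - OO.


Inventory position = OH + OO = 1616.4816 + 999.6355 = 2616.1171
Q = 4711.0924 - 2616.1171 = 2094.9753

2094.9753 units


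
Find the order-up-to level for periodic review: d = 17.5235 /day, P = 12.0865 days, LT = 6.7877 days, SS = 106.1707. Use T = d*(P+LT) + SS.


P + LT = 18.8742
d*(P+LT) = 17.5235 * 18.8742 = 330.7420
T = 330.7420 + 106.1707 = 436.9127

436.9127 units


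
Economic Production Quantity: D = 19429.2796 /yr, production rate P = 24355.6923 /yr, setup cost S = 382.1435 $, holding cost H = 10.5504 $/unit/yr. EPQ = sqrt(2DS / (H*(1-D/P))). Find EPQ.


1 - D/P = 1 - 0.7977 = 0.2023
H*(1-D/P) = 2.1340
2DS = 14849545.8176
EPQ = sqrt(6958472.7814) = 2637.8917

2637.8917 units


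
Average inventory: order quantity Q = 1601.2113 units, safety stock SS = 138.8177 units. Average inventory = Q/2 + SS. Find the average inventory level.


Q/2 = 800.6056
Avg = 800.6056 + 138.8177 = 939.4234

939.4234 units


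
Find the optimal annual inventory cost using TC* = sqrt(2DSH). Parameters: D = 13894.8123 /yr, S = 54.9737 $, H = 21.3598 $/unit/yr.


2*D*S*H = 32631334.1186
TC* = sqrt(32631334.1186) = 5712.3843

5712.3843 $/yr


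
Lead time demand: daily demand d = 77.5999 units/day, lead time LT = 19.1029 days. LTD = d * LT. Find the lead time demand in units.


LTD = 77.5999 * 19.1029 = 1482.3831

1482.3831 units


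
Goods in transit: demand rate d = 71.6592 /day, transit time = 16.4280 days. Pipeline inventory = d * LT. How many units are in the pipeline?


Pipeline = 71.6592 * 16.4280 = 1177.2173

1177.2173 units


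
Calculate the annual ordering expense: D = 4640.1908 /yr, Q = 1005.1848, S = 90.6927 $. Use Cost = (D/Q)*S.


Number of orders = D/Q = 4.6163
Cost = 4.6163 * 90.6927 = 418.6608

418.6608 $/yr


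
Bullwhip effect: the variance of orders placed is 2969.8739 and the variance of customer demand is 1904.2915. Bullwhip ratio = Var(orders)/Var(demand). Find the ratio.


BW = 2969.8739 / 1904.2915 = 1.5596

1.5596


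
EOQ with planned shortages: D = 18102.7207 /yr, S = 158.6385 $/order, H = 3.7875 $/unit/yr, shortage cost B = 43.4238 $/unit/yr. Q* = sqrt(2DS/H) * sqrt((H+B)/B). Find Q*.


sqrt(2DS/H) = 1231.4447
sqrt((H+B)/B) = 1.0427
Q* = 1231.4447 * 1.0427 = 1284.0264

1284.0264 units


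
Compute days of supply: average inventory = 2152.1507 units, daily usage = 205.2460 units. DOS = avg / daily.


DOS = 2152.1507 / 205.2460 = 10.4857

10.4857 days


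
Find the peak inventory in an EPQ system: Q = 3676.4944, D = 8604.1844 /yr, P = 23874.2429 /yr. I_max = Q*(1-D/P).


D/P = 0.3604
1 - D/P = 0.6396
I_max = 3676.4944 * 0.6396 = 2351.5001

2351.5001 units


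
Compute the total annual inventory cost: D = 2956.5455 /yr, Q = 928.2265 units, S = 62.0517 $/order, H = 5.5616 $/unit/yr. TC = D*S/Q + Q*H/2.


Ordering cost = D*S/Q = 197.6443
Holding cost = Q*H/2 = 2581.2123
TC = 197.6443 + 2581.2123 = 2778.8565

2778.8565 $/yr


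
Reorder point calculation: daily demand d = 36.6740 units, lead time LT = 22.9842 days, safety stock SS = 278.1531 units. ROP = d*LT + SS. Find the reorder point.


d*LT = 36.6740 * 22.9842 = 842.9226
ROP = 842.9226 + 278.1531 = 1121.0757

1121.0757 units


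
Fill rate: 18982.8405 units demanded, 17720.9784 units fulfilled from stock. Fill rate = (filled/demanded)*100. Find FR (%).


FR = 17720.9784 / 18982.8405 * 100 = 93.3526

93.3526%


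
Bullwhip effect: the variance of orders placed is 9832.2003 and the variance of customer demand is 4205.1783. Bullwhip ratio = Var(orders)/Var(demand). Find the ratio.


BW = 9832.2003 / 4205.1783 = 2.3381

2.3381


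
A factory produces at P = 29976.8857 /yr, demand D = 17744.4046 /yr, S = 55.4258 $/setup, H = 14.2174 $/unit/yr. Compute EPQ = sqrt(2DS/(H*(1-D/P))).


1 - D/P = 1 - 0.5919 = 0.4081
H*(1-D/P) = 5.8016
2DS = 1966995.6410
EPQ = sqrt(339043.3057) = 582.2743

582.2743 units


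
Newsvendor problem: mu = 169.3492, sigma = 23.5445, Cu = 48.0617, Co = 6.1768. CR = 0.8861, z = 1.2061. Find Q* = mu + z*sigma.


CR = Cu/(Cu+Co) = 48.0617/(48.0617+6.1768) = 0.8861
z = 1.2061
Q* = 169.3492 + 1.2061 * 23.5445 = 197.7462

197.7462 units


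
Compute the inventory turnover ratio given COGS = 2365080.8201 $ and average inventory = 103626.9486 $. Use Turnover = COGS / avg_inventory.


Turnover = 2365080.8201 / 103626.9486 = 22.8230

22.8230


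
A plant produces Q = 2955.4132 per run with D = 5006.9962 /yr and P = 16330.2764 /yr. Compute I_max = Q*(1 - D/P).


D/P = 0.3066
1 - D/P = 0.6934
I_max = 2955.4132 * 0.6934 = 2049.2594

2049.2594 units


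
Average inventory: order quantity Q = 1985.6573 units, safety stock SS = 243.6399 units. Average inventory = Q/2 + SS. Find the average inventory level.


Q/2 = 992.8287
Avg = 992.8287 + 243.6399 = 1236.4686

1236.4686 units


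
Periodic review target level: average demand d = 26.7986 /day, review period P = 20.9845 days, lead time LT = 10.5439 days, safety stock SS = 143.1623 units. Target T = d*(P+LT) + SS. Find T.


P + LT = 31.5284
d*(P+LT) = 26.7986 * 31.5284 = 844.9170
T = 844.9170 + 143.1623 = 988.0793

988.0793 units


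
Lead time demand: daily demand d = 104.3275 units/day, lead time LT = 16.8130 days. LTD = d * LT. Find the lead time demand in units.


LTD = 104.3275 * 16.8130 = 1754.0583

1754.0583 units


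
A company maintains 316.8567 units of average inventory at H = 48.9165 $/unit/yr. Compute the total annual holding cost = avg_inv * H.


Cost = 316.8567 * 48.9165 = 15499.5208

15499.5208 $/yr


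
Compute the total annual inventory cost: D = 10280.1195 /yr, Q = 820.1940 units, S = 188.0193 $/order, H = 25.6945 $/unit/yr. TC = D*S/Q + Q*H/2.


Ordering cost = D*S/Q = 2356.5899
Holding cost = Q*H/2 = 10537.2374
TC = 2356.5899 + 10537.2374 = 12893.8272

12893.8272 $/yr


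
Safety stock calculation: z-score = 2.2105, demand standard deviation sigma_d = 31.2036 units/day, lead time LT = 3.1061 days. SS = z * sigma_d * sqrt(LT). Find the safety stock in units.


sqrt(LT) = sqrt(3.1061) = 1.7624
SS = 2.2105 * 31.2036 * 1.7624 = 121.5634

121.5634 units


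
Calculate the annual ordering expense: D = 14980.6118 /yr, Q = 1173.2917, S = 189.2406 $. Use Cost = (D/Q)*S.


Number of orders = D/Q = 12.7680
Cost = 12.7680 * 189.2406 = 2416.2278

2416.2278 $/yr


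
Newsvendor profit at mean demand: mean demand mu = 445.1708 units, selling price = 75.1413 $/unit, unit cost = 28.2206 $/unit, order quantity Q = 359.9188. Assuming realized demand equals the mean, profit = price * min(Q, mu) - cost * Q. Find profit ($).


Sales at mu = min(359.9188, 445.1708) = 359.9188
Revenue = 75.1413 * 359.9188 = 27044.7665
Total cost = 28.2206 * 359.9188 = 10157.1245
Profit = 27044.7665 - 10157.1245 = 16887.6420

16887.6420 $


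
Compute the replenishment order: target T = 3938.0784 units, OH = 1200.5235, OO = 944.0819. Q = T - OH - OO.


Inventory position = OH + OO = 1200.5235 + 944.0819 = 2144.6054
Q = 3938.0784 - 2144.6054 = 1793.4730

1793.4730 units


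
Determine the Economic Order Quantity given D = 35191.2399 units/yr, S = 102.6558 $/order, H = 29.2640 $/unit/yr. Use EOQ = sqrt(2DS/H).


2*D*S = 2 * 35191.2399 * 102.6558 = 7225169.7699
2*D*S/H = 246896.1786
EOQ = sqrt(246896.1786) = 496.8865

496.8865 units


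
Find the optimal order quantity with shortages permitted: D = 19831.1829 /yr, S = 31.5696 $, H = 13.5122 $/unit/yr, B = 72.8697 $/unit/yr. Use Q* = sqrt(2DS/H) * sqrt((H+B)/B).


sqrt(2DS/H) = 304.4113
sqrt((H+B)/B) = 1.0888
Q* = 304.4113 * 1.0888 = 331.4353

331.4353 units


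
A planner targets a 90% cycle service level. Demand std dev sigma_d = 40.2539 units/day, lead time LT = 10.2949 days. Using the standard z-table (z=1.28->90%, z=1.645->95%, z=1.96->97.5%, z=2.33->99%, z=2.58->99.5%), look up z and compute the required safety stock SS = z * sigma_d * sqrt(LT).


From the table, SL = 90% corresponds to z = 1.28
sqrt(LT) = sqrt(10.2949) = 3.2086
SS = 1.28 * 40.2539 * 3.2086 = 165.3214

165.3214 units


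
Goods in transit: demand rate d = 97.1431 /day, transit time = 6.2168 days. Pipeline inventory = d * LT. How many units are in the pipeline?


Pipeline = 97.1431 * 6.2168 = 603.9192

603.9192 units


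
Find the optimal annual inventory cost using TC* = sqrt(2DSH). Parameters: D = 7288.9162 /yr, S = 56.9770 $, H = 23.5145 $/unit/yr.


2*D*S*H = 19531170.8982
TC* = sqrt(19531170.8982) = 4419.4084

4419.4084 $/yr


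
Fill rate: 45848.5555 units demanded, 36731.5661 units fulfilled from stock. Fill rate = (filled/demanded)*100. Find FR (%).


FR = 36731.5661 / 45848.5555 * 100 = 80.1150

80.1150%


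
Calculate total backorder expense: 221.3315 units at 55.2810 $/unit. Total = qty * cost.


Total = 221.3315 * 55.2810 = 12235.4267

12235.4267 $


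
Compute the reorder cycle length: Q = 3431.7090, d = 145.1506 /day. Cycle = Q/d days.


Cycle = 3431.7090 / 145.1506 = 23.6424

23.6424 days


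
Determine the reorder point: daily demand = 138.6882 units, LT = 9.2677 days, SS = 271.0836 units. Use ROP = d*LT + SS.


d*LT = 138.6882 * 9.2677 = 1285.3206
ROP = 1285.3206 + 271.0836 = 1556.4042

1556.4042 units


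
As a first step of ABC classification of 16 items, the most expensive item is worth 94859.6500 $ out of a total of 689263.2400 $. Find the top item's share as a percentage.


Top item = 94859.6500
Total = 689263.2400
Percentage = 94859.6500 / 689263.2400 * 100 = 13.7625

13.7625%


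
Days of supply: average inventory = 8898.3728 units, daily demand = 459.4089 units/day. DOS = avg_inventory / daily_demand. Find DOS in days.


DOS = 8898.3728 / 459.4089 = 19.3692

19.3692 days


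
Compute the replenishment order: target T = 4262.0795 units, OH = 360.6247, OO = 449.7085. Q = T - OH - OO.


Inventory position = OH + OO = 360.6247 + 449.7085 = 810.3332
Q = 4262.0795 - 810.3332 = 3451.7463

3451.7463 units


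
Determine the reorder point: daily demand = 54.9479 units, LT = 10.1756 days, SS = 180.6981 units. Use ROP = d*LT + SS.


d*LT = 54.9479 * 10.1756 = 559.1279
ROP = 559.1279 + 180.6981 = 739.8260

739.8260 units


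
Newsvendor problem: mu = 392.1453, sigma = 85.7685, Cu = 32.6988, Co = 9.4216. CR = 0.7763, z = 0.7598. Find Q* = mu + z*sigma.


CR = Cu/(Cu+Co) = 32.6988/(32.6988+9.4216) = 0.7763
z = 0.7598
Q* = 392.1453 + 0.7598 * 85.7685 = 457.3122

457.3122 units


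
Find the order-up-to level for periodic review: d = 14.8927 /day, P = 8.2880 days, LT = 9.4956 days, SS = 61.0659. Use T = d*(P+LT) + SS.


P + LT = 17.7836
d*(P+LT) = 14.8927 * 17.7836 = 264.8458
T = 264.8458 + 61.0659 = 325.9117

325.9117 units


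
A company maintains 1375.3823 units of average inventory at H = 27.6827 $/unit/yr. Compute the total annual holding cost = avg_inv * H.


Cost = 1375.3823 * 27.6827 = 38074.2956

38074.2956 $/yr


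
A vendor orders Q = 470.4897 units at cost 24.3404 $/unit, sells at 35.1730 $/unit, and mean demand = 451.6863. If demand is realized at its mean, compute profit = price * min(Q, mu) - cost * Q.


Sales at mu = min(470.4897, 451.6863) = 451.6863
Revenue = 35.1730 * 451.6863 = 15887.1622
Total cost = 24.3404 * 470.4897 = 11451.9075
Profit = 15887.1622 - 11451.9075 = 4435.2547

4435.2547 $


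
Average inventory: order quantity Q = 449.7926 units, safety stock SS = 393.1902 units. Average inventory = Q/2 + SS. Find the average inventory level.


Q/2 = 224.8963
Avg = 224.8963 + 393.1902 = 618.0865

618.0865 units


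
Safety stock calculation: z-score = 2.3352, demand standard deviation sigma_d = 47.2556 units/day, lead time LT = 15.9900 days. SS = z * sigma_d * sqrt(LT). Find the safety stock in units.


sqrt(LT) = sqrt(15.9900) = 3.9987
SS = 2.3352 * 47.2556 * 3.9987 = 441.2671

441.2671 units
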